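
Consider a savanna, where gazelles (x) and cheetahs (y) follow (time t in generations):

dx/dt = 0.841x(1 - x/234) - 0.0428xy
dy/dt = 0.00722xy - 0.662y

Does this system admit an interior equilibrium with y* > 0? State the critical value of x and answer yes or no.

The predator equation gives dy/dt > 0 only when x > 0.662/0.00722 = 91.7.
Without the predator, x → K = 234. Since 234 > 91.7, the predator can invade and persist.

Threshold x = 91.7; K > 91.7, so yes, the predator persists.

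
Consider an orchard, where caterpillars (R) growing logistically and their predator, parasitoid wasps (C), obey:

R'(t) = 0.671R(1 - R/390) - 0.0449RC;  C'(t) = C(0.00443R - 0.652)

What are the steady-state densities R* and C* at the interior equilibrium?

From dC/dt = 0 with C > 0: 0.00443R* = 0.652, so R* = 147.
Substitute into dR/dt = 0: 0.671(1 - 147/390) = 0.0449C*.
The bracket is 0.623, giving C* = 0.418/0.0449 = 9.3.

R* ≈ 147, C* ≈ 9.3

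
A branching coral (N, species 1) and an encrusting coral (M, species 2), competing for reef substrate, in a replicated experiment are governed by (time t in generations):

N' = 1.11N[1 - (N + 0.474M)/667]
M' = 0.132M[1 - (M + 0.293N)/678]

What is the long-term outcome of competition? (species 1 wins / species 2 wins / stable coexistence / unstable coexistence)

stable coexistence

Compare the nullcline intercepts: K1/α12 = 667/0.474 = 1410 > K2 = 678; K2/α21 = 678/0.293 = 2310 > K1 = 667.
Since both inequalities hold, each species can invade when rare, so the interior equilibrium is stable.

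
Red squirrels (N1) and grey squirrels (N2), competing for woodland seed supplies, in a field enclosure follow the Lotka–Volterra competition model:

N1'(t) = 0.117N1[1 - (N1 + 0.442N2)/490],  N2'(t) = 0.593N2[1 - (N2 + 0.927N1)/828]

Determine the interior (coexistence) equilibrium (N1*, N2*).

Setting both brackets to zero gives the nullclines N1 + 0.442N2 = 490 and 0.927N1 + N2 = 828.
Substituting N2 = 828 - 0.927N1 into the first: N1(1 - 0.442·0.927) = 490 - 0.442·828.
So N1* = 124/0.59 = 210, and then N2* = 828 - 0.927·210 = 633.

N1* ≈ 210, N2* ≈ 633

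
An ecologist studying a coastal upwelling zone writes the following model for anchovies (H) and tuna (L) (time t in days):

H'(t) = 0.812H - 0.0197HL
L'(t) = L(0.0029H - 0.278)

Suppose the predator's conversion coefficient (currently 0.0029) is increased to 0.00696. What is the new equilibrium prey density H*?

H* ≈ 39.9

At the interior fixed point, setting dL/dt = 0 with L > 0 fixes H* = (predator death rate)/(HL coefficient) — independent of the other coefficients.
With the change, H* = 0.278/0.00696 = 39.9; it falls from 95.9.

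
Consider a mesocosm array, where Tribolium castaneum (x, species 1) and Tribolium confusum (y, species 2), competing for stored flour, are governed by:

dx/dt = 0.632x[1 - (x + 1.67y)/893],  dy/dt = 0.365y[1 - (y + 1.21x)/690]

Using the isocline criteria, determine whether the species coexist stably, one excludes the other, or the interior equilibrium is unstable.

Compare the nullcline intercepts: K1/α12 = 893/1.67 = 535 < K2 = 690; K2/α21 = 690/1.21 = 570 < K1 = 893.
Since both are reversed, neither can invade when rare; the interior point is a saddle.

unstable coexistence (outcome depends on initial conditions)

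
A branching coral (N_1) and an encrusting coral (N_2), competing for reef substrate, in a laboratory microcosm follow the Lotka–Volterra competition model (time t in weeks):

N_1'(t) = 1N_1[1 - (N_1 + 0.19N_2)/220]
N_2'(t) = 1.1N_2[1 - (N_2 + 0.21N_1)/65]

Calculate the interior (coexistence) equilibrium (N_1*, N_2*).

Setting both brackets to zero gives the nullclines N_1 + 0.19N_2 = 220 and 0.21N_1 + N_2 = 65.
Substituting N_2 = 65 - 0.21N_1 into the first: N_1(1 - 0.19·0.21) = 220 - 0.19·65.
So N_1* = 208/0.96 = 216, and then N_2* = 65 - 0.21·216 = 19.6.

N_1* ≈ 216, N_2* ≈ 19.6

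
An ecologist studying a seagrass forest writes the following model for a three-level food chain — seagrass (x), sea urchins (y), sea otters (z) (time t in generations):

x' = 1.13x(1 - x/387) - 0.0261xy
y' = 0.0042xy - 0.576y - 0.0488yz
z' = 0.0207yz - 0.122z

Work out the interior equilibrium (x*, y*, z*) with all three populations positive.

From dz/dt = 0: 0.0207y* = 0.122, so y* = 5.89.
From dx/dt = 0: 1.13(1 - x*/387) = 0.0261·5.89, giving x* = 387·(1 - 0.136) = 334.
From dy/dt = 0: 0.0042·334 - 0.576 = 0.0488z*, so z* = 0.828/0.0488 = 17.

x* ≈ 334, y* ≈ 5.89, z* ≈ 17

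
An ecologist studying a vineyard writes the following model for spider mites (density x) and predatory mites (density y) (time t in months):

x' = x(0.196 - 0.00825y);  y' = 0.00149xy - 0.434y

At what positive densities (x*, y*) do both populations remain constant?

x* ≈ 291, y* ≈ 23.8

Set dy/dt = 0 with y > 0: 0.00149x - 0.434 = 0, so x* = 0.434/0.00149 = 291.
Set dx/dt = 0 with x > 0: 0.196 - 0.00825y = 0, so y* = 0.196/0.00825 = 23.8.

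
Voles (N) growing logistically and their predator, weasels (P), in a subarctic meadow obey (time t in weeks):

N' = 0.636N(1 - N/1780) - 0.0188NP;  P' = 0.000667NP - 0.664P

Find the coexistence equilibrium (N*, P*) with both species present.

From dP/dt = 0 with P > 0: 0.000667N* = 0.664, so N* = 996.
Substitute into dN/dt = 0: 0.636(1 - 996/1780) = 0.0188P*.
The bracket is 0.441, giving P* = 0.28/0.0188 = 14.9.

N* ≈ 996, P* ≈ 14.9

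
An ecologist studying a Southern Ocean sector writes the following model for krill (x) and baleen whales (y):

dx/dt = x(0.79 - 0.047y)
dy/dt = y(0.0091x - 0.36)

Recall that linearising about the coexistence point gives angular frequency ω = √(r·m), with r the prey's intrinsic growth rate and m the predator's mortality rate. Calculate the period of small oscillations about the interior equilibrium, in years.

T ≈ 11.8 years

Here r = 0.79 and m = 0.36, so r·m = 0.284.
ω = √0.284 = 0.533 per year, hence T = 2π/ω ≈ 11.8 years.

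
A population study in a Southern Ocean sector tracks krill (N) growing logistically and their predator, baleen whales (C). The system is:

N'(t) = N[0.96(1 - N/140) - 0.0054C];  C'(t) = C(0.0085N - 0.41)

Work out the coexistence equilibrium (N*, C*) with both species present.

N* ≈ 48.2, C* ≈ 117

From dC/dt = 0 with C > 0: 0.0085N* = 0.41, so N* = 48.2.
Substitute into dN/dt = 0: 0.96(1 - 48.2/140) = 0.0054C*.
The bracket is 0.655, giving C* = 0.629/0.0054 = 117.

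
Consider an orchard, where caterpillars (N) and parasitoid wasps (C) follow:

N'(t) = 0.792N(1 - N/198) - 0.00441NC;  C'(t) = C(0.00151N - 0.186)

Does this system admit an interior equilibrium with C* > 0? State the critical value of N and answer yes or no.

The predator equation gives dC/dt > 0 only when N > 0.186/0.00151 = 123.
Without the predator, N → K = 198. Since 198 > 123, the predator can invade and persist.

Threshold N = 123; K > 123, so yes, the predator persists.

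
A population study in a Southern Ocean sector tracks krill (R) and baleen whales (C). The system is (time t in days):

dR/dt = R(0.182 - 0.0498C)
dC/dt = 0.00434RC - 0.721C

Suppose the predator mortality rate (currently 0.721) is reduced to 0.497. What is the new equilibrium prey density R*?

At the interior fixed point, setting dC/dt = 0 with C > 0 fixes R* = (predator death rate)/(RC coefficient) — independent of the other coefficients.
With the change, R* = 0.497/0.00434 = 115; it falls from 166.

R* ≈ 115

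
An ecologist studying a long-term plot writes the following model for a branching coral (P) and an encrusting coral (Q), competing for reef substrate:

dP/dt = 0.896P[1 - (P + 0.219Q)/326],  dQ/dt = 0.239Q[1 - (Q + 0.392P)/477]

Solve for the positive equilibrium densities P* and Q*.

Setting both brackets to zero gives the nullclines P + 0.219Q = 326 and 0.392P + Q = 477.
Substituting Q = 477 - 0.392P into the first: P(1 - 0.219·0.392) = 326 - 0.219·477.
So P* = 222/0.914 = 242, and then Q* = 477 - 0.392·242 = 382.

P* ≈ 242, Q* ≈ 382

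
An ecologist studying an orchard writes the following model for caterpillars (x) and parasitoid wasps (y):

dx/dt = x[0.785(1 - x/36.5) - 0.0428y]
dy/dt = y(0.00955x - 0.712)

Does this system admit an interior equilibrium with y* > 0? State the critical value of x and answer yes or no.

The predator equation gives dy/dt > 0 only when x > 0.712/0.00955 = 74.6.
Without the predator, x → K = 36.5. Since 36.5 < 74.6, the predator cannot invade.

Threshold x = 74.6; K < 74.6, so no, the predator goes extinct.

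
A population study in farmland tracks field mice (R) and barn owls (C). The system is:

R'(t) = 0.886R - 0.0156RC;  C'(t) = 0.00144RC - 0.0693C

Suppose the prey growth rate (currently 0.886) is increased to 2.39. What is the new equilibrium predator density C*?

C* ≈ 153

At the interior fixed point, setting dR/dt = 0 with R > 0 fixes C* = (prey growth rate)/(RC coefficient) — independent of the other coefficients.
With the change, C* = 2.39/0.0156 = 153; it rises from 56.8.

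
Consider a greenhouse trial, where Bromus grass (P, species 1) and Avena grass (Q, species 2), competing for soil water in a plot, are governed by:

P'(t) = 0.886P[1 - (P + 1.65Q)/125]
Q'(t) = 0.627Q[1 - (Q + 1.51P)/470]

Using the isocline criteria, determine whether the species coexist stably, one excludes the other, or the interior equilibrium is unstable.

Compare the nullcline intercepts: K1/α12 = 125/1.65 = 75.8 < K2 = 470; K2/α21 = 470/1.51 = 311 > K1 = 125.
Since the inequalities point opposite ways, species 2 can invade but species 1 cannot.

species 2 excludes species 1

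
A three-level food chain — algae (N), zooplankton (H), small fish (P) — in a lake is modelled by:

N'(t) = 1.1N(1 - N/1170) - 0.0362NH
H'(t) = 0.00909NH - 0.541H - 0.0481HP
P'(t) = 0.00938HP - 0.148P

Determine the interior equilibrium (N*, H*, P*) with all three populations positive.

From dP/dt = 0: 0.00938H* = 0.148, so H* = 15.8.
From dN/dt = 0: 1.1(1 - N*/1170) = 0.0362·15.8, giving N* = 1170·(1 - 0.519) = 562.
From dH/dt = 0: 0.00909·562 - 0.541 = 0.0481P*, so P* = 4.57/0.0481 = 95.1.

N* ≈ 562, H* ≈ 15.8, P* ≈ 95.1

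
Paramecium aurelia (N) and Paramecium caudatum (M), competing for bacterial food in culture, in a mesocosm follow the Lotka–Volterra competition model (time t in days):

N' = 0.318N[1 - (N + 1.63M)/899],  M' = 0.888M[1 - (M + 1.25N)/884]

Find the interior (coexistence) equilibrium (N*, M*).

N* ≈ 522, M* ≈ 231

Setting both brackets to zero gives the nullclines N + 1.63M = 899 and 1.25N + M = 884.
Substituting M = 884 - 1.25N into the first: N(1 - 1.63·1.25) = 899 - 1.63·884.
So N* = -542/-1.04 = 522, and then M* = 884 - 1.25·522 = 231.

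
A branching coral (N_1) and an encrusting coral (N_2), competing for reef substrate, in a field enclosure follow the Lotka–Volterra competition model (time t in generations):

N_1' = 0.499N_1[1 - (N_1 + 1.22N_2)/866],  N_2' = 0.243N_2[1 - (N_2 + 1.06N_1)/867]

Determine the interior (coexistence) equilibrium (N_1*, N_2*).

N_1* ≈ 654, N_2* ≈ 174

Setting both brackets to zero gives the nullclines N_1 + 1.22N_2 = 866 and 1.06N_1 + N_2 = 867.
Substituting N_2 = 867 - 1.06N_1 into the first: N_1(1 - 1.22·1.06) = 866 - 1.22·867.
So N_1* = -192/-0.293 = 654, and then N_2* = 867 - 1.06·654 = 174.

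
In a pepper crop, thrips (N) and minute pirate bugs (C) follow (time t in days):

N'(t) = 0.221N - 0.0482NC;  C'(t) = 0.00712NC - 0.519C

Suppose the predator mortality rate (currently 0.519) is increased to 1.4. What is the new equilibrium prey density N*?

At the interior fixed point, setting dC/dt = 0 with C > 0 fixes N* = (predator death rate)/(NC coefficient) — independent of the other coefficients.
With the change, N* = 1.4/0.00712 = 197; it rises from 72.9.

N* ≈ 197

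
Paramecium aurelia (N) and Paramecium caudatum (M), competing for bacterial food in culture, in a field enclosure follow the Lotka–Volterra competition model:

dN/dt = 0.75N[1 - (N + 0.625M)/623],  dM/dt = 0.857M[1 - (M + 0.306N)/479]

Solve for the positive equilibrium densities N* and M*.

Setting both brackets to zero gives the nullclines N + 0.625M = 623 and 0.306N + M = 479.
Substituting M = 479 - 0.306N into the first: N(1 - 0.625·0.306) = 623 - 0.625·479.
So N* = 324/0.809 = 400, and then M* = 479 - 0.306·400 = 357.

N* ≈ 400, M* ≈ 357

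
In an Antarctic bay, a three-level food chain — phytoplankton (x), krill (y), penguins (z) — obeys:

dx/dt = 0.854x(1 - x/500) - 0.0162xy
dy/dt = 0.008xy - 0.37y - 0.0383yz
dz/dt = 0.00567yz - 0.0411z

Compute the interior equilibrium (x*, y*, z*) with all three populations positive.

x* ≈ 431, y* ≈ 7.25, z* ≈ 80.4

From dz/dt = 0: 0.00567y* = 0.0411, so y* = 7.25.
From dx/dt = 0: 0.854(1 - x*/500) = 0.0162·7.25, giving x* = 500·(1 - 0.138) = 431.
From dy/dt = 0: 0.008·431 - 0.37 = 0.0383z*, so z* = 3.08/0.0383 = 80.4.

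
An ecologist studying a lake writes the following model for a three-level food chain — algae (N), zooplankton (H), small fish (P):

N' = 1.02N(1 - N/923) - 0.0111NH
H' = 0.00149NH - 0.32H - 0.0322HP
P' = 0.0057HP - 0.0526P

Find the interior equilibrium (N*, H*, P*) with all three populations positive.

From dP/dt = 0: 0.0057H* = 0.0526, so H* = 9.23.
From dN/dt = 0: 1.02(1 - N*/923) = 0.0111·9.23, giving N* = 923·(1 - 0.1) = 830.
From dH/dt = 0: 0.00149·830 - 0.32 = 0.0322P*, so P* = 0.917/0.0322 = 28.5.

N* ≈ 830, H* ≈ 9.23, P* ≈ 28.5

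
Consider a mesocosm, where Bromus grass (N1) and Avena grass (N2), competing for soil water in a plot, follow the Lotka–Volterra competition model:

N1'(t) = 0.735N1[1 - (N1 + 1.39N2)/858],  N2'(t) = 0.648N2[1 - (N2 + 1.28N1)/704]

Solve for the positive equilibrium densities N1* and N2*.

N1* ≈ 155, N2* ≈ 506

Setting both brackets to zero gives the nullclines N1 + 1.39N2 = 858 and 1.28N1 + N2 = 704.
Substituting N2 = 704 - 1.28N1 into the first: N1(1 - 1.39·1.28) = 858 - 1.39·704.
So N1* = -121/-0.779 = 155, and then N2* = 704 - 1.28·155 = 506.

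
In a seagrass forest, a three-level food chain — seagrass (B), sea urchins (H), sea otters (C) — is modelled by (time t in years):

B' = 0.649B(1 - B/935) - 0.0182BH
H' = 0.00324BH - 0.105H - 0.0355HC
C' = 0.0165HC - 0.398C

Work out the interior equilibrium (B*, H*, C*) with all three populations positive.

B* ≈ 303, H* ≈ 24.1, C* ≈ 24.7

From dC/dt = 0: 0.0165H* = 0.398, so H* = 24.1.
From dB/dt = 0: 0.649(1 - B*/935) = 0.0182·24.1, giving B* = 935·(1 - 0.676) = 303.
From dH/dt = 0: 0.00324·303 - 0.105 = 0.0355C*, so C* = 0.875/0.0355 = 24.7.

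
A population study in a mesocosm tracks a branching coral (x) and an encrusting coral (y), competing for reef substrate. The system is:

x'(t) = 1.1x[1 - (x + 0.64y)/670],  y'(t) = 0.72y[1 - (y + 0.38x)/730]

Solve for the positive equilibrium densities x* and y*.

Setting both brackets to zero gives the nullclines x + 0.64y = 670 and 0.38x + y = 730.
Substituting y = 730 - 0.38x into the first: x(1 - 0.64·0.38) = 670 - 0.64·730.
So x* = 203/0.757 = 268, and then y* = 730 - 0.38·268 = 628.

x* ≈ 268, y* ≈ 628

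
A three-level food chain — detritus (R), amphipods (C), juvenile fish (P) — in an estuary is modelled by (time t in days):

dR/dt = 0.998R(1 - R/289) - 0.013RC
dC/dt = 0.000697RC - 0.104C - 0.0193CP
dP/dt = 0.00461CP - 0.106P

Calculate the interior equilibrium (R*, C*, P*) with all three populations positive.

From dP/dt = 0: 0.00461C* = 0.106, so C* = 23.
From dR/dt = 0: 0.998(1 - R*/289) = 0.013·23, giving R* = 289·(1 - 0.3) = 202.
From dC/dt = 0: 0.000697·202 - 0.104 = 0.0193P*, so P* = 0.0371/0.0193 = 1.92.

R* ≈ 202, C* ≈ 23, P* ≈ 1.92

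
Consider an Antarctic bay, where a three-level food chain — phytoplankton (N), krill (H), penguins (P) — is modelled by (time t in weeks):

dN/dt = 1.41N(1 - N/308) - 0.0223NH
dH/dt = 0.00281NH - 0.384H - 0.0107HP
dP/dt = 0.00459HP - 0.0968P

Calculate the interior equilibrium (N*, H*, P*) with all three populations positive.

From dP/dt = 0: 0.00459H* = 0.0968, so H* = 21.1.
From dN/dt = 0: 1.41(1 - N*/308) = 0.0223·21.1, giving N* = 308·(1 - 0.334) = 205.
From dH/dt = 0: 0.00281·205 - 0.384 = 0.0107P*, so P* = 0.193/0.0107 = 18.

N* ≈ 205, H* ≈ 21.1, P* ≈ 18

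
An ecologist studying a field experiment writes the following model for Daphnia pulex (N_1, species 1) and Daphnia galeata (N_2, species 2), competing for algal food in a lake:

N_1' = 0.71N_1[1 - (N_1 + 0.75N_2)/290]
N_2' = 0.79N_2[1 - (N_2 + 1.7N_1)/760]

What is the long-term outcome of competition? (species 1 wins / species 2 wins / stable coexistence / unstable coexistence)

species 2 excludes species 1

Compare the nullcline intercepts: K1/α12 = 290/0.75 = 387 < K2 = 760; K2/α21 = 760/1.7 = 447 > K1 = 290.
Since the inequalities point opposite ways, species 2 can invade but species 1 cannot.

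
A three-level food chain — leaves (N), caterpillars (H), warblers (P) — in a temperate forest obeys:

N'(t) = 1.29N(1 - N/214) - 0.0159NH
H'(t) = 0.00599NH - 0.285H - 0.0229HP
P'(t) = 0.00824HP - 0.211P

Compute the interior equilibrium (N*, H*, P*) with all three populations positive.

From dP/dt = 0: 0.00824H* = 0.211, so H* = 25.6.
From dN/dt = 0: 1.29(1 - N*/214) = 0.0159·25.6, giving N* = 214·(1 - 0.316) = 146.
From dH/dt = 0: 0.00599·146 - 0.285 = 0.0229P*, so P* = 0.592/0.0229 = 25.9.

N* ≈ 146, H* ≈ 25.6, P* ≈ 25.9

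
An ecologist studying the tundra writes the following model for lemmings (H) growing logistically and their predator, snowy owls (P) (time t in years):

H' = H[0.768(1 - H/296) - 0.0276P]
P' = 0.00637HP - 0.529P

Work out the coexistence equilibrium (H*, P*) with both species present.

From dP/dt = 0 with P > 0: 0.00637H* = 0.529, so H* = 83.
Substitute into dH/dt = 0: 0.768(1 - 83/296) = 0.0276P*.
The bracket is 0.719, giving P* = 0.553/0.0276 = 20.

H* ≈ 83, P* ≈ 20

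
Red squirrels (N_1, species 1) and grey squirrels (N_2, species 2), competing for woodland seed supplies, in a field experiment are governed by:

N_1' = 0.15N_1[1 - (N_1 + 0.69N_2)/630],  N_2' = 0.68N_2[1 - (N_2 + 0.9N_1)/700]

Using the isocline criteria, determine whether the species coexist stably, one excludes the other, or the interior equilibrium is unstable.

stable coexistence

Compare the nullcline intercepts: K1/α12 = 630/0.69 = 913 > K2 = 700; K2/α21 = 700/0.9 = 778 > K1 = 630.
Since both inequalities hold, each species can invade when rare, so the interior equilibrium is stable.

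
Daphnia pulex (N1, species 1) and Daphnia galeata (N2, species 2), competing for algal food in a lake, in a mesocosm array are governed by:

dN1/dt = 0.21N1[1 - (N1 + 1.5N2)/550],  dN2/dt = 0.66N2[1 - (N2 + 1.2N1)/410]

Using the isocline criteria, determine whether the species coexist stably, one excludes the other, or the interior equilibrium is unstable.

unstable coexistence (outcome depends on initial conditions)

Compare the nullcline intercepts: K1/α12 = 550/1.5 = 367 < K2 = 410; K2/α21 = 410/1.2 = 342 < K1 = 550.
Since both are reversed, neither can invade when rare; the interior point is a saddle.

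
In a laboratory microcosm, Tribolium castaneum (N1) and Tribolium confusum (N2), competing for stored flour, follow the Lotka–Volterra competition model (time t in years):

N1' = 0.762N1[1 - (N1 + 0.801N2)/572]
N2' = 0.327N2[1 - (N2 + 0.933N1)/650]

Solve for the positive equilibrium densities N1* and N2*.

Setting both brackets to zero gives the nullclines N1 + 0.801N2 = 572 and 0.933N1 + N2 = 650.
Substituting N2 = 650 - 0.933N1 into the first: N1(1 - 0.801·0.933) = 572 - 0.801·650.
So N1* = 51.4/0.253 = 203, and then N2* = 650 - 0.933·203 = 460.

N1* ≈ 203, N2* ≈ 460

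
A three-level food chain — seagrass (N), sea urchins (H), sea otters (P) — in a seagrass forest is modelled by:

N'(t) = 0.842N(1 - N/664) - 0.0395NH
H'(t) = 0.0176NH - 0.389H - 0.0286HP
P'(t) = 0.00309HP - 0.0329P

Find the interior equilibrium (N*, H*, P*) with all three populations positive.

N* ≈ 332, H* ≈ 10.6, P* ≈ 191

From dP/dt = 0: 0.00309H* = 0.0329, so H* = 10.6.
From dN/dt = 0: 0.842(1 - N*/664) = 0.0395·10.6, giving N* = 664·(1 - 0.499) = 332.
From dH/dt = 0: 0.0176·332 - 0.389 = 0.0286P*, so P* = 5.46/0.0286 = 191.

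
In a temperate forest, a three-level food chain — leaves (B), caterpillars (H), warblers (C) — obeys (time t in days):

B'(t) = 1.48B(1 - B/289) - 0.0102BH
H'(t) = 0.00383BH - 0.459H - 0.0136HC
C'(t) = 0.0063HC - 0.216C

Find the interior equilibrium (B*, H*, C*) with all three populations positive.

From dC/dt = 0: 0.0063H* = 0.216, so H* = 34.3.
From dB/dt = 0: 1.48(1 - B*/289) = 0.0102·34.3, giving B* = 289·(1 - 0.236) = 221.
From dH/dt = 0: 0.00383·221 - 0.459 = 0.0136C*, so C* = 0.386/0.0136 = 28.4.

B* ≈ 221, H* ≈ 34.3, C* ≈ 28.4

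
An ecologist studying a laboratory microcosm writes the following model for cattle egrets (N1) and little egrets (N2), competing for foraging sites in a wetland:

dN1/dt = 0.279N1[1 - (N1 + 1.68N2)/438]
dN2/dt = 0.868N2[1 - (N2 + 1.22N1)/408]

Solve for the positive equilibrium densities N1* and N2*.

N1* ≈ 236, N2* ≈ 120

Setting both brackets to zero gives the nullclines N1 + 1.68N2 = 438 and 1.22N1 + N2 = 408.
Substituting N2 = 408 - 1.22N1 into the first: N1(1 - 1.68·1.22) = 438 - 1.68·408.
So N1* = -247/-1.05 = 236, and then N2* = 408 - 1.22·236 = 120.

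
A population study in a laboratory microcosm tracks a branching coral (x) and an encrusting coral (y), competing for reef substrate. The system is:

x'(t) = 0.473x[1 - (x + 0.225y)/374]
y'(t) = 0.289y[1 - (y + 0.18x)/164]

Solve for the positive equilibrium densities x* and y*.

x* ≈ 351, y* ≈ 101

Setting both brackets to zero gives the nullclines x + 0.225y = 374 and 0.18x + y = 164.
Substituting y = 164 - 0.18x into the first: x(1 - 0.225·0.18) = 374 - 0.225·164.
So x* = 337/0.96 = 351, and then y* = 164 - 0.18·351 = 101.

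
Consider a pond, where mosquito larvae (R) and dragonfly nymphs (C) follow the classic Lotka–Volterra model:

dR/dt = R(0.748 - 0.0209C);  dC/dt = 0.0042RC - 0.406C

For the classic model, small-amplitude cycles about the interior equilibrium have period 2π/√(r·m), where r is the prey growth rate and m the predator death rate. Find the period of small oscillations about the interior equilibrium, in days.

T ≈ 11.4 days

Here r = 0.748 and m = 0.406, so r·m = 0.304.
ω = √0.304 = 0.551 per day, hence T = 2π/ω ≈ 11.4 days.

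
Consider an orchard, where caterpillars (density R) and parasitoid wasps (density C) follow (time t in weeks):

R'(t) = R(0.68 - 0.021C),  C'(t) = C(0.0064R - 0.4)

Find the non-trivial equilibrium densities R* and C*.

R* ≈ 62.5, C* ≈ 32.4

Set dC/dt = 0 with C > 0: 0.0064R - 0.4 = 0, so R* = 0.4/0.0064 = 62.5.
Set dR/dt = 0 with R > 0: 0.68 - 0.021C = 0, so C* = 0.68/0.021 = 32.4.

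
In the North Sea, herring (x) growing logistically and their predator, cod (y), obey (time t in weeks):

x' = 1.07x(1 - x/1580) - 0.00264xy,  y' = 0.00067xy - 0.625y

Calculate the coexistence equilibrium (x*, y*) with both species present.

From dy/dt = 0 with y > 0: 0.00067x* = 0.625, so x* = 933.
Substitute into dx/dt = 0: 1.07(1 - 933/1580) = 0.00264y*.
The bracket is 0.41, giving y* = 0.438/0.00264 = 166.

x* ≈ 933, y* ≈ 166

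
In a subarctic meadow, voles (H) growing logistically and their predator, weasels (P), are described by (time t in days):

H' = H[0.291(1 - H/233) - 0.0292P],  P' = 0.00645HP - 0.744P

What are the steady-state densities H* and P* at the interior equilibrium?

H* ≈ 115, P* ≈ 5.03

From dP/dt = 0 with P > 0: 0.00645H* = 0.744, so H* = 115.
Substitute into dH/dt = 0: 0.291(1 - 115/233) = 0.0292P*.
The bracket is 0.505, giving P* = 0.147/0.0292 = 5.03.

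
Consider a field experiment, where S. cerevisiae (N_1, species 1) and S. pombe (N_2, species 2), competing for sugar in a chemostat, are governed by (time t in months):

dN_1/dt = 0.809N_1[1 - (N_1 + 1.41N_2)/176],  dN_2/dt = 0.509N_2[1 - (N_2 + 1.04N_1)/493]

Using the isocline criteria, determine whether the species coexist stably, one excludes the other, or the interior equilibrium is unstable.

Compare the nullcline intercepts: K1/α12 = 176/1.41 = 125 < K2 = 493; K2/α21 = 493/1.04 = 474 > K1 = 176.
Since the inequalities point opposite ways, species 2 can invade but species 1 cannot.

species 2 excludes species 1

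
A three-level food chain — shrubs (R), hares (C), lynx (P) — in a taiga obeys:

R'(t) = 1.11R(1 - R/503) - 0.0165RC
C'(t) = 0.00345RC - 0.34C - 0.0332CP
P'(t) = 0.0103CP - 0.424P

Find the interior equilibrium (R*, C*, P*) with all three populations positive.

R* ≈ 195, C* ≈ 41.2, P* ≈ 10

From dP/dt = 0: 0.0103C* = 0.424, so C* = 41.2.
From dR/dt = 0: 1.11(1 - R*/503) = 0.0165·41.2, giving R* = 503·(1 - 0.612) = 195.
From dC/dt = 0: 0.00345·195 - 0.34 = 0.0332P*, so P* = 0.333/0.0332 = 10.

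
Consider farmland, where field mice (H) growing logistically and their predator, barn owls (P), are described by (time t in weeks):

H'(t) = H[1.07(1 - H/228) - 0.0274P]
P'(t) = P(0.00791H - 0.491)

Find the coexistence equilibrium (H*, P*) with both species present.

From dP/dt = 0 with P > 0: 0.00791H* = 0.491, so H* = 62.1.
Substitute into dH/dt = 0: 1.07(1 - 62.1/228) = 0.0274P*.
The bracket is 0.728, giving P* = 0.779/0.0274 = 28.4.

H* ≈ 62.1, P* ≈ 28.4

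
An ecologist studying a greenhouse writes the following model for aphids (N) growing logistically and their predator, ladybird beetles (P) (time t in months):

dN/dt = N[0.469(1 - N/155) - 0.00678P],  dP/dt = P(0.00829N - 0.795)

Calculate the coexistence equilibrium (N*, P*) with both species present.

From dP/dt = 0 with P > 0: 0.00829N* = 0.795, so N* = 95.9.
Substitute into dN/dt = 0: 0.469(1 - 95.9/155) = 0.00678P*.
The bracket is 0.381, giving P* = 0.179/0.00678 = 26.4.

N* ≈ 95.9, P* ≈ 26.4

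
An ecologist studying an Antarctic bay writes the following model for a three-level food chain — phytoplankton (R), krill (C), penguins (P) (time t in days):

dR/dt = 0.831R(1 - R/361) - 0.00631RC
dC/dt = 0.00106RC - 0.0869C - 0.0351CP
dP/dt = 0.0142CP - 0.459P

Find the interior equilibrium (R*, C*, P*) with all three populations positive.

R* ≈ 272, C* ≈ 32.3, P* ≈ 5.75

From dP/dt = 0: 0.0142C* = 0.459, so C* = 32.3.
From dR/dt = 0: 0.831(1 - R*/361) = 0.00631·32.3, giving R* = 361·(1 - 0.245) = 272.
From dC/dt = 0: 0.00106·272 - 0.0869 = 0.0351P*, so P* = 0.202/0.0351 = 5.75.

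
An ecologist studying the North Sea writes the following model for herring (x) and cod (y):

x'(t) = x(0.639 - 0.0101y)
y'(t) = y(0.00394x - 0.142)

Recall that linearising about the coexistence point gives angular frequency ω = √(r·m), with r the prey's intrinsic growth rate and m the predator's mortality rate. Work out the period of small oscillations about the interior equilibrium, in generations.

Here r = 0.639 and m = 0.142, so r·m = 0.0907.
ω = √0.0907 = 0.301 per generation, hence T = 2π/ω ≈ 20.9 generations.

T ≈ 20.9 generations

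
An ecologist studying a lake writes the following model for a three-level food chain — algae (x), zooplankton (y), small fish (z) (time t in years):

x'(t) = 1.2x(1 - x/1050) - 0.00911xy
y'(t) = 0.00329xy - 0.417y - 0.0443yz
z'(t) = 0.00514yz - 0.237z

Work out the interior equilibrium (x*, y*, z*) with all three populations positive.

x* ≈ 682, y* ≈ 46.1, z* ≈ 41.3

From dz/dt = 0: 0.00514y* = 0.237, so y* = 46.1.
From dx/dt = 0: 1.2(1 - x*/1050) = 0.00911·46.1, giving x* = 1050·(1 - 0.35) = 682.
From dy/dt = 0: 0.00329·682 - 0.417 = 0.0443z*, so z* = 1.83/0.0443 = 41.3.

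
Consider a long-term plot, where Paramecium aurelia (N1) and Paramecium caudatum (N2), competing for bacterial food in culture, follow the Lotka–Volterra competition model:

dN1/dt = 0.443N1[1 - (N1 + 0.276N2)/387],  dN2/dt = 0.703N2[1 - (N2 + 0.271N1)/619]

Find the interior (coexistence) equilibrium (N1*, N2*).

Setting both brackets to zero gives the nullclines N1 + 0.276N2 = 387 and 0.271N1 + N2 = 619.
Substituting N2 = 619 - 0.271N1 into the first: N1(1 - 0.276·0.271) = 387 - 0.276·619.
So N1* = 216/0.925 = 234, and then N2* = 619 - 0.271·234 = 556.

N1* ≈ 234, N2* ≈ 556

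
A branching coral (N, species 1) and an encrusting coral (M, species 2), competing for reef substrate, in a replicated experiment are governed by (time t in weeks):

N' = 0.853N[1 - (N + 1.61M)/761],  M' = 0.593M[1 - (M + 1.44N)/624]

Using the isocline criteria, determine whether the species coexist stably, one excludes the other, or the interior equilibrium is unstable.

Compare the nullcline intercepts: K1/α12 = 761/1.61 = 473 < K2 = 624; K2/α21 = 624/1.44 = 433 < K1 = 761.
Since both are reversed, neither can invade when rare; the interior point is a saddle.

unstable coexistence (outcome depends on initial conditions)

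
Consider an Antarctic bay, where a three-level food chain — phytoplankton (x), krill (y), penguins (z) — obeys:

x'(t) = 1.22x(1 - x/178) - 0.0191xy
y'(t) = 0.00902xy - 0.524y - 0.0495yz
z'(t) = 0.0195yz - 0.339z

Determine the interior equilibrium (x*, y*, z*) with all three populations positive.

x* ≈ 130, y* ≈ 17.4, z* ≈ 13

From dz/dt = 0: 0.0195y* = 0.339, so y* = 17.4.
From dx/dt = 0: 1.22(1 - x*/178) = 0.0191·17.4, giving x* = 178·(1 - 0.272) = 130.
From dy/dt = 0: 0.00902·130 - 0.524 = 0.0495z*, so z* = 0.645/0.0495 = 13.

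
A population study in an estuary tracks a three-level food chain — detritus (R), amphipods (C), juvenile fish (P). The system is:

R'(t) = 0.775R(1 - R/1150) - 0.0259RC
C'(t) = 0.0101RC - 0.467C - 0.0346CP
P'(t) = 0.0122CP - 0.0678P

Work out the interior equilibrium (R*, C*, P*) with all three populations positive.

From dP/dt = 0: 0.0122C* = 0.0678, so C* = 5.56.
From dR/dt = 0: 0.775(1 - R*/1150) = 0.0259·5.56, giving R* = 1150·(1 - 0.186) = 936.
From dC/dt = 0: 0.0101·936 - 0.467 = 0.0346P*, so P* = 8.99/0.0346 = 260.

R* ≈ 936, C* ≈ 5.56, P* ≈ 260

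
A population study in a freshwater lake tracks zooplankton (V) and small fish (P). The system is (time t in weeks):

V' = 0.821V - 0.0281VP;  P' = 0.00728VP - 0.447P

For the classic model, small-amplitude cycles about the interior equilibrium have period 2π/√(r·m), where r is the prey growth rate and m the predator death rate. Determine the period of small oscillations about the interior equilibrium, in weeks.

Here r = 0.821 and m = 0.447, so r·m = 0.367.
ω = √0.367 = 0.606 per week, hence T = 2π/ω ≈ 10.4 weeks.

T ≈ 10.4 weeks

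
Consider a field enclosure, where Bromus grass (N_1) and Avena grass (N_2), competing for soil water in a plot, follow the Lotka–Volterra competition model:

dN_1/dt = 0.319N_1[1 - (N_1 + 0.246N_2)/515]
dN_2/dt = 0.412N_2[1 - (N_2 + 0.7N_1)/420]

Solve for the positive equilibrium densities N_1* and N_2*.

N_1* ≈ 497, N_2* ≈ 71.9

Setting both brackets to zero gives the nullclines N_1 + 0.246N_2 = 515 and 0.7N_1 + N_2 = 420.
Substituting N_2 = 420 - 0.7N_1 into the first: N_1(1 - 0.246·0.7) = 515 - 0.246·420.
So N_1* = 412/0.828 = 497, and then N_2* = 420 - 0.7·497 = 71.9.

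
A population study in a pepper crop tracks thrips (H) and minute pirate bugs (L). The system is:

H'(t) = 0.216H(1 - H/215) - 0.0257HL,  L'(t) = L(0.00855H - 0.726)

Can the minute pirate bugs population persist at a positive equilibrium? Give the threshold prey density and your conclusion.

The predator equation gives dL/dt > 0 only when H > 0.726/0.00855 = 84.9.
Without the predator, H → K = 215. Since 215 > 84.9, the predator can invade and persist.

Threshold H = 84.9; K > 84.9, so yes, the predator persists.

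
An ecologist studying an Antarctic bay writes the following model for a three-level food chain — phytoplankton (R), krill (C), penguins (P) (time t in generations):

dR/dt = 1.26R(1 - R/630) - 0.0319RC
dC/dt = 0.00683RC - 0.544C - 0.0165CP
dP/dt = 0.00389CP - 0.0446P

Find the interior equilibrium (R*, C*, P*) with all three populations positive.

R* ≈ 447, C* ≈ 11.5, P* ≈ 152

From dP/dt = 0: 0.00389C* = 0.0446, so C* = 11.5.
From dR/dt = 0: 1.26(1 - R*/630) = 0.0319·11.5, giving R* = 630·(1 - 0.29) = 447.
From dC/dt = 0: 0.00683·447 - 0.544 = 0.0165P*, so P* = 2.51/0.0165 = 152.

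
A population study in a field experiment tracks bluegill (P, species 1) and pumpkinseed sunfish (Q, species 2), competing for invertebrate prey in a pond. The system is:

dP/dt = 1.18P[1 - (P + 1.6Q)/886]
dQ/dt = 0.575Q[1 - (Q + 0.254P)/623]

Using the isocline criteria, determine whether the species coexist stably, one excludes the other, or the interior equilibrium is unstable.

species 2 excludes species 1

Compare the nullcline intercepts: K1/α12 = 886/1.6 = 554 < K2 = 623; K2/α21 = 623/0.254 = 2450 > K1 = 886.
Since the inequalities point opposite ways, species 2 can invade but species 1 cannot.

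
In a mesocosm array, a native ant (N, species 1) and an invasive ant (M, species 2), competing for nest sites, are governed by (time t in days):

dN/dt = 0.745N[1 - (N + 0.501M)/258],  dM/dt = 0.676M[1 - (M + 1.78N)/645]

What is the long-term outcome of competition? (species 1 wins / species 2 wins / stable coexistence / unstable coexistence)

Compare the nullcline intercepts: K1/α12 = 258/0.501 = 515 < K2 = 645; K2/α21 = 645/1.78 = 362 > K1 = 258.
Since the inequalities point opposite ways, species 2 can invade but species 1 cannot.

species 2 excludes species 1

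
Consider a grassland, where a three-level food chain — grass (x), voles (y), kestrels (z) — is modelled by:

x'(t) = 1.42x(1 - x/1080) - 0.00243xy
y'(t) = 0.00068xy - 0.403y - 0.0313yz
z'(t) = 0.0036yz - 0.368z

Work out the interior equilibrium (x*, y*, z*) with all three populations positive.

From dz/dt = 0: 0.0036y* = 0.368, so y* = 102.
From dx/dt = 0: 1.42(1 - x*/1080) = 0.00243·102, giving x* = 1080·(1 - 0.175) = 891.
From dy/dt = 0: 0.00068·891 - 0.403 = 0.0313z*, so z* = 0.203/0.0313 = 6.48.

x* ≈ 891, y* ≈ 102, z* ≈ 6.48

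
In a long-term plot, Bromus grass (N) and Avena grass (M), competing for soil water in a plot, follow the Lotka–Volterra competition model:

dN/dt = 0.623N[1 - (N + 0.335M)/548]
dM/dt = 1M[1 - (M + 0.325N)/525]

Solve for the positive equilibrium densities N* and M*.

N* ≈ 418, M* ≈ 389

Setting both brackets to zero gives the nullclines N + 0.335M = 548 and 0.325N + M = 525.
Substituting M = 525 - 0.325N into the first: N(1 - 0.335·0.325) = 548 - 0.335·525.
So N* = 372/0.891 = 418, and then M* = 525 - 0.325·418 = 389.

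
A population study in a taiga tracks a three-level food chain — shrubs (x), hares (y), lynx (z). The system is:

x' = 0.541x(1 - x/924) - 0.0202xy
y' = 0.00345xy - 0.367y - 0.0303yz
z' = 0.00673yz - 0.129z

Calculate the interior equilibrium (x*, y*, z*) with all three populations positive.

From dz/dt = 0: 0.00673y* = 0.129, so y* = 19.2.
From dx/dt = 0: 0.541(1 - x*/924) = 0.0202·19.2, giving x* = 924·(1 - 0.716) = 263.
From dy/dt = 0: 0.00345·263 - 0.367 = 0.0303z*, so z* = 0.539/0.0303 = 17.8.

x* ≈ 263, y* ≈ 19.2, z* ≈ 17.8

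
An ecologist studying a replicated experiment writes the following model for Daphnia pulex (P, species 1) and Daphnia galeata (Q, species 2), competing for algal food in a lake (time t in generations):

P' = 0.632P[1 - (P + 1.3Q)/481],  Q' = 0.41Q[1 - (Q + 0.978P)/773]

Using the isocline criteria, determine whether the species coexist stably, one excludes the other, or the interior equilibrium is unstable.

species 2 excludes species 1

Compare the nullcline intercepts: K1/α12 = 481/1.3 = 370 < K2 = 773; K2/α21 = 773/0.978 = 790 > K1 = 481.
Since the inequalities point opposite ways, species 2 can invade but species 1 cannot.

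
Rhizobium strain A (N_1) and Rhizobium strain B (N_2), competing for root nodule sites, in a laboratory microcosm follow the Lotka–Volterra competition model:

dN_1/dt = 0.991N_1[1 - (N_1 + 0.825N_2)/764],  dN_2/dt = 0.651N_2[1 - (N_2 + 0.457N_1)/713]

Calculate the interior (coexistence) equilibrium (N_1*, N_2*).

N_1* ≈ 282, N_2* ≈ 584

Setting both brackets to zero gives the nullclines N_1 + 0.825N_2 = 764 and 0.457N_1 + N_2 = 713.
Substituting N_2 = 713 - 0.457N_1 into the first: N_1(1 - 0.825·0.457) = 764 - 0.825·713.
So N_1* = 176/0.623 = 282, and then N_2* = 713 - 0.457·282 = 584.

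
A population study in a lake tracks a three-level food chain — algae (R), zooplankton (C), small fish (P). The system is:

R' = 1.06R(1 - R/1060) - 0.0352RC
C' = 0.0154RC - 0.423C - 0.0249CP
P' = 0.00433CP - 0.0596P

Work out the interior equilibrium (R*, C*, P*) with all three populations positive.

R* ≈ 575, C* ≈ 13.8, P* ≈ 339

From dP/dt = 0: 0.00433C* = 0.0596, so C* = 13.8.
From dR/dt = 0: 1.06(1 - R*/1060) = 0.0352·13.8, giving R* = 1060·(1 - 0.457) = 575.
From dC/dt = 0: 0.0154·575 - 0.423 = 0.0249P*, so P* = 8.44/0.0249 = 339.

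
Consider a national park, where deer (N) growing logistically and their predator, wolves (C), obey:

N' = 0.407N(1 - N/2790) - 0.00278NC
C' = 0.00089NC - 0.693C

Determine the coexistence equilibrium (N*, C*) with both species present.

From dC/dt = 0 with C > 0: 0.00089N* = 0.693, so N* = 779.
Substitute into dN/dt = 0: 0.407(1 - 779/2790) = 0.00278C*.
The bracket is 0.721, giving C* = 0.293/0.00278 = 106.

N* ≈ 779, C* ≈ 106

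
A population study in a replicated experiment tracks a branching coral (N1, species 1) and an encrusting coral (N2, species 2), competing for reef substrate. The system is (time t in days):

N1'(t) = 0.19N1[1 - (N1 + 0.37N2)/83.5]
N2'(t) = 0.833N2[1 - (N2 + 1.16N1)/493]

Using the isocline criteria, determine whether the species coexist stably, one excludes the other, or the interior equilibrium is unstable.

species 2 excludes species 1

Compare the nullcline intercepts: K1/α12 = 83.5/0.37 = 226 < K2 = 493; K2/α21 = 493/1.16 = 425 > K1 = 83.5.
Since the inequalities point opposite ways, species 2 can invade but species 1 cannot.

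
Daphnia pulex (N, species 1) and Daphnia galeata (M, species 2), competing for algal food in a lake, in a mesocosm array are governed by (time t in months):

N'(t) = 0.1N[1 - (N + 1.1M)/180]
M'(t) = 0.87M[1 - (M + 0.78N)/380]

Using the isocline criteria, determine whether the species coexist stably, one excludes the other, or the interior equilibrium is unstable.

Compare the nullcline intercepts: K1/α12 = 180/1.1 = 164 < K2 = 380; K2/α21 = 380/0.78 = 487 > K1 = 180.
Since the inequalities point opposite ways, species 2 can invade but species 1 cannot.

species 2 excludes species 1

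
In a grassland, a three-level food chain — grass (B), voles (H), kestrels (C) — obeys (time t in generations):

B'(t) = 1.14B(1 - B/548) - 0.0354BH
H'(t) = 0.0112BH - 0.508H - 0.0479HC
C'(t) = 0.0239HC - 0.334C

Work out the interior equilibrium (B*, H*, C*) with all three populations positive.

B* ≈ 310, H* ≈ 14, C* ≈ 61.9

From dC/dt = 0: 0.0239H* = 0.334, so H* = 14.
From dB/dt = 0: 1.14(1 - B*/548) = 0.0354·14, giving B* = 548·(1 - 0.434) = 310.
From dH/dt = 0: 0.0112·310 - 0.508 = 0.0479C*, so C* = 2.97/0.0479 = 61.9.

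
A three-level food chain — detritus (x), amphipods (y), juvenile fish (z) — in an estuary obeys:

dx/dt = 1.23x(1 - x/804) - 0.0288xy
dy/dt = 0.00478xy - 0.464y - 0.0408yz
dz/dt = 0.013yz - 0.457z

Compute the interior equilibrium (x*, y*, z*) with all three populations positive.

x* ≈ 142, y* ≈ 35.2, z* ≈ 5.29

From dz/dt = 0: 0.013y* = 0.457, so y* = 35.2.
From dx/dt = 0: 1.23(1 - x*/804) = 0.0288·35.2, giving x* = 804·(1 - 0.823) = 142.
From dy/dt = 0: 0.00478·142 - 0.464 = 0.0408z*, so z* = 0.216/0.0408 = 5.29.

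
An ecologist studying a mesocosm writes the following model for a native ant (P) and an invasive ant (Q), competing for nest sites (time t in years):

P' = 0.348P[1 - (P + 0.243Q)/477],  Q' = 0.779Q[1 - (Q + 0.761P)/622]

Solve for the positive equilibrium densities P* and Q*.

P* ≈ 400, Q* ≈ 318

Setting both brackets to zero gives the nullclines P + 0.243Q = 477 and 0.761P + Q = 622.
Substituting Q = 622 - 0.761P into the first: P(1 - 0.243·0.761) = 477 - 0.243·622.
So P* = 326/0.815 = 400, and then Q* = 622 - 0.761·400 = 318.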